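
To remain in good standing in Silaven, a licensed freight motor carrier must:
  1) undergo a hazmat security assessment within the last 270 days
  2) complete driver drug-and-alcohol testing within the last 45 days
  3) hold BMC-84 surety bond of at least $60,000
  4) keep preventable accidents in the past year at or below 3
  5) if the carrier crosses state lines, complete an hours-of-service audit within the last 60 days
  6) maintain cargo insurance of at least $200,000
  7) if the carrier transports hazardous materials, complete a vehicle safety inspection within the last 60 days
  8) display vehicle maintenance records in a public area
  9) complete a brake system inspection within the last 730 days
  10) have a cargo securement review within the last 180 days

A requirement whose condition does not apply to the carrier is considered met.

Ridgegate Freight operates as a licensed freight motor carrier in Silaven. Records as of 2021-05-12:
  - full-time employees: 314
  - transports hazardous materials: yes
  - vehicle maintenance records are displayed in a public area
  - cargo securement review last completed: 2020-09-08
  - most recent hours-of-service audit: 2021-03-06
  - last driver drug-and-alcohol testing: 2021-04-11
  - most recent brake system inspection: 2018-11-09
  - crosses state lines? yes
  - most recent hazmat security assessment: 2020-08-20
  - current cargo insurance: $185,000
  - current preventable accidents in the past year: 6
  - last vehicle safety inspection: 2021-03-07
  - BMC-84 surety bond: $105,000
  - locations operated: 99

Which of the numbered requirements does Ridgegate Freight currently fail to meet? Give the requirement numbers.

1. hazmat security assessment 265 days ago vs limit 270 → met
2. driver drug-and-alcohol testing 31 days ago vs limit 45 → met
3. BMC-84 surety bond $105,000 ≥ $60,000 → met
4. preventable accidents in the past year 6 > 3 → not met
5. condition 'crosses state lines' holds; hours-of-service audit 67 days ago vs limit 60 → not met
6. cargo insurance $185,000 < $200,000 → not met
7. condition 'transports hazardous materials' holds; vehicle safety inspection 66 days ago vs limit 60 → not met
8. vehicle maintenance records present → met
9. brake system inspection 915 days ago vs limit 730 → not met
10. cargo securement review 246 days ago vs limit 180 → not met
Not met: 4, 5, 6, 7, 9, 10

4, 5, 6, 7, 9, 10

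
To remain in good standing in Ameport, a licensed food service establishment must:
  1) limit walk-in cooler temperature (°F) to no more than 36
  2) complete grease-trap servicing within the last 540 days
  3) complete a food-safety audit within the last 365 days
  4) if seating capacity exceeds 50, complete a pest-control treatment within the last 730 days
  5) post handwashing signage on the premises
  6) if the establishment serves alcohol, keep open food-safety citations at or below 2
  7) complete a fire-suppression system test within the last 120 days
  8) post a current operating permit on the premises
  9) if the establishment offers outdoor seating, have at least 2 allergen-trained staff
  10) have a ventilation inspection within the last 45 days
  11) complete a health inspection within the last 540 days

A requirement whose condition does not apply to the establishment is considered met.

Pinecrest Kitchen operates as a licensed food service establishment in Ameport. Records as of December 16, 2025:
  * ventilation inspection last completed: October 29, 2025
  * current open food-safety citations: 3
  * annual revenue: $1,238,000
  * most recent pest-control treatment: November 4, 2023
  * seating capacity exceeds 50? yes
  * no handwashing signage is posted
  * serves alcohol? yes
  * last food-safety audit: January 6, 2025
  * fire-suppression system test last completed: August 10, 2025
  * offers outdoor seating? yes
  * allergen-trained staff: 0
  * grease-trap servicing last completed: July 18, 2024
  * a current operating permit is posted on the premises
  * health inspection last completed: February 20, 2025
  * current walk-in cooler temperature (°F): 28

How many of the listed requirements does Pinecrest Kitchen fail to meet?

1. walk-in cooler temperature (°F) 28 ≤ 36 → met
2. grease-trap servicing 516 days ago vs limit 540 → met
3. food-safety audit 344 days ago vs limit 365 → met
4. condition 'seating capacity exceeds 50' holds; pest-control treatment 773 days ago vs limit 730 → not met
5. handwashing signage absent → not met
6. condition 'serves alcohol' holds; open food-safety citations 3 > 2 → not met
7. fire-suppression system test 128 days ago vs limit 120 → not met
8. current operating permit present → met
9. condition 'offers outdoor seating' holds; allergen-trained staff 0 < 2 → not met
10. ventilation inspection 48 days ago vs limit 45 → not met
11. health inspection 299 days ago vs limit 540 → met
Not met: 6 of 11

6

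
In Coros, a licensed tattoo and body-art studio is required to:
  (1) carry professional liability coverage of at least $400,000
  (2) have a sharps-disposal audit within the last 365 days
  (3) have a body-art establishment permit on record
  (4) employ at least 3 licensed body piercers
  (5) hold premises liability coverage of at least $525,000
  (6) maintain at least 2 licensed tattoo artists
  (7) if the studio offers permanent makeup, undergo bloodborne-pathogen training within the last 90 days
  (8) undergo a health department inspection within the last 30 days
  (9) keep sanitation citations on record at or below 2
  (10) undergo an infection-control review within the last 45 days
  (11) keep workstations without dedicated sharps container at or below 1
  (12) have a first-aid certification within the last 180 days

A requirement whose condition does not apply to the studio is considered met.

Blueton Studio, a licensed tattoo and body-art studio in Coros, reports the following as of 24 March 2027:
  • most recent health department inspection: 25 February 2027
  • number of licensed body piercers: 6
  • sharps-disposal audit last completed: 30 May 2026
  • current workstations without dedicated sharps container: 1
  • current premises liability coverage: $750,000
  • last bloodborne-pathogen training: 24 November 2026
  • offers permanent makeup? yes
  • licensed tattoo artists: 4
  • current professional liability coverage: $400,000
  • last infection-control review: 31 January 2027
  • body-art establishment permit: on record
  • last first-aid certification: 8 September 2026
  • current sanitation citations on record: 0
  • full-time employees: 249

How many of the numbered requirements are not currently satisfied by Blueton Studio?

1. professional liability coverage $400,000 ≥ $400,000 → met
2. sharps-disposal audit 298 days ago vs limit 365 → met
3. body-art establishment permit present → met
4. licensed body piercers 6 ≥ 3 → met
5. premises liability coverage $750,000 ≥ $525,000 → met
6. licensed tattoo artists 4 ≥ 2 → met
7. condition 'offers permanent makeup' holds; bloodborne-pathogen training 120 days ago vs limit 90 → not met
8. health department inspection 27 days ago vs limit 30 → met
9. sanitation citations on record 0 ≤ 2 → met
10. infection-control review 52 days ago vs limit 45 → not met
11. workstations without dedicated sharps container 1 ≤ 1 → met
12. first-aid certification 197 days ago vs limit 180 → not met
Not met: 3 of 12

3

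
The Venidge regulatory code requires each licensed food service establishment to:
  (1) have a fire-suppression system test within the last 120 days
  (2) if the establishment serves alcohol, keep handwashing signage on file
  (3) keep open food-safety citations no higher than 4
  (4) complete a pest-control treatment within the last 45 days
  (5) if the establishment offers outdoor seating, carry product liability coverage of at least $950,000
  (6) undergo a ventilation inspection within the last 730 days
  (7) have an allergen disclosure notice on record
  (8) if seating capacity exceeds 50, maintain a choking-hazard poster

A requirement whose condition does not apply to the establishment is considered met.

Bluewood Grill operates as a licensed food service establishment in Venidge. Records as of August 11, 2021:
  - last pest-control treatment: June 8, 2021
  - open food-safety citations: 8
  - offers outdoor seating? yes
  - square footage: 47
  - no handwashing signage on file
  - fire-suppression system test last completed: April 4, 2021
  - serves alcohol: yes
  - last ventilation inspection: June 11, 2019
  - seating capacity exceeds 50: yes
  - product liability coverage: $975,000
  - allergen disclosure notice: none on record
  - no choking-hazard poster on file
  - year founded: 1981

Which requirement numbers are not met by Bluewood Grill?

1. fire-suppression system test 129 days ago vs limit 120 → not met
2. condition 'serves alcohol' holds; handwashing signage absent → not met
3. open food-safety citations 8 > 4 → not met
4. pest-control treatment 64 days ago vs limit 45 → not met
5. condition 'offers outdoor seating' holds; product liability coverage $975,000 ≥ $950,000 → met
6. ventilation inspection 792 days ago vs limit 730 → not met
7. allergen disclosure notice absent → not met
8. condition 'seating capacity exceeds 50' holds; choking-hazard poster absent → not met
Not met: 1, 2, 3, 4, 6, 7, 8

1, 2, 3, 4, 6, 7, 8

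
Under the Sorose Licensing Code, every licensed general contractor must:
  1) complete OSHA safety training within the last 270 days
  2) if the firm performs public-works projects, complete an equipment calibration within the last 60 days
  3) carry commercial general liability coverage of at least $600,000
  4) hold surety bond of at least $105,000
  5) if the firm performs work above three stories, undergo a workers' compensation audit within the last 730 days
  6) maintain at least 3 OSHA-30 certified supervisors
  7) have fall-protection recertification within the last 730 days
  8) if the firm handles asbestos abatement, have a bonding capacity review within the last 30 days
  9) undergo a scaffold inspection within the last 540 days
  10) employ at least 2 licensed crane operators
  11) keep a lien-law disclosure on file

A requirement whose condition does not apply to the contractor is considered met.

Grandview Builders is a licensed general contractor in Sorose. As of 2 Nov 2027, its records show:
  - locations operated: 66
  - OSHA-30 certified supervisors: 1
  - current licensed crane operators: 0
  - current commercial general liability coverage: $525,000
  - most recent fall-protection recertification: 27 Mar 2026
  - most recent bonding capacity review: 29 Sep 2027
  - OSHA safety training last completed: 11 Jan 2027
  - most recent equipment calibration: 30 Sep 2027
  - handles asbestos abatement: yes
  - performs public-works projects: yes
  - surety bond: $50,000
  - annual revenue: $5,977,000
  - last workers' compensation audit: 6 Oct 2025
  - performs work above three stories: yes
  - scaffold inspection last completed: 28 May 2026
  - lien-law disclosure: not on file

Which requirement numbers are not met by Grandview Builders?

1, 3, 4, 5, 6, 8, 10, 11

1. OSHA safety training 295 days ago vs limit 270 → not met
2. condition 'performs public-works projects' holds; equipment calibration 33 days ago vs limit 60 → met
3. commercial general liability coverage $525,000 < $600,000 → not met
4. surety bond $50,000 < $105,000 → not met
5. condition 'performs work above three stories' holds; workers' compensation audit 757 days ago vs limit 730 → not met
6. OSHA-30 certified supervisors 1 < 3 → not met
7. fall-protection recertification 585 days ago vs limit 730 → met
8. condition 'handles asbestos abatement' holds; bonding capacity review 34 days ago vs limit 30 → not met
9. scaffold inspection 523 days ago vs limit 540 → met
10. licensed crane operators 0 < 2 → not met
11. lien-law disclosure absent → not met
Not met: 1, 3, 4, 5, 6, 8, 10, 11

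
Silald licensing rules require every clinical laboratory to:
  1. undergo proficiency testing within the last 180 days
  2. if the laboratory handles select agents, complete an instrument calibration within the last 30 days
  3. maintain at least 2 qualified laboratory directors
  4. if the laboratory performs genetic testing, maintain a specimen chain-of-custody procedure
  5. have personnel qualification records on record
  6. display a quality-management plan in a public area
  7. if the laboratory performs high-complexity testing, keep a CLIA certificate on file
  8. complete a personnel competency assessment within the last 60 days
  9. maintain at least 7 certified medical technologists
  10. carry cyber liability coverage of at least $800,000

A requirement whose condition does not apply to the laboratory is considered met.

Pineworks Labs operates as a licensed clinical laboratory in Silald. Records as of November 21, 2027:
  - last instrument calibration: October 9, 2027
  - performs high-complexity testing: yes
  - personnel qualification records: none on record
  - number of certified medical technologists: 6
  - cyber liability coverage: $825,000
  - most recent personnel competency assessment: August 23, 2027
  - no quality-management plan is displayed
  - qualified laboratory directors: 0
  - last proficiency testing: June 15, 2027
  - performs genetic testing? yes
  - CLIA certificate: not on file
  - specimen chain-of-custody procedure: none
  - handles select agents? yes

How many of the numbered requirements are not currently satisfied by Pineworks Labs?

1. proficiency testing 159 days ago vs limit 180 → met
2. condition 'handles select agents' holds; instrument calibration 43 days ago vs limit 30 → not met
3. qualified laboratory directors 0 < 2 → not met
4. condition 'performs genetic testing' holds; specimen chain-of-custody procedure absent → not met
5. personnel qualification records absent → not met
6. quality-management plan absent → not met
7. condition 'performs high-complexity testing' holds; CLIA certificate absent → not met
8. personnel competency assessment 90 days ago vs limit 60 → not met
9. certified medical technologists 6 < 7 → not met
10. cyber liability coverage $825,000 ≥ $800,000 → met
Not met: 8 of 10

8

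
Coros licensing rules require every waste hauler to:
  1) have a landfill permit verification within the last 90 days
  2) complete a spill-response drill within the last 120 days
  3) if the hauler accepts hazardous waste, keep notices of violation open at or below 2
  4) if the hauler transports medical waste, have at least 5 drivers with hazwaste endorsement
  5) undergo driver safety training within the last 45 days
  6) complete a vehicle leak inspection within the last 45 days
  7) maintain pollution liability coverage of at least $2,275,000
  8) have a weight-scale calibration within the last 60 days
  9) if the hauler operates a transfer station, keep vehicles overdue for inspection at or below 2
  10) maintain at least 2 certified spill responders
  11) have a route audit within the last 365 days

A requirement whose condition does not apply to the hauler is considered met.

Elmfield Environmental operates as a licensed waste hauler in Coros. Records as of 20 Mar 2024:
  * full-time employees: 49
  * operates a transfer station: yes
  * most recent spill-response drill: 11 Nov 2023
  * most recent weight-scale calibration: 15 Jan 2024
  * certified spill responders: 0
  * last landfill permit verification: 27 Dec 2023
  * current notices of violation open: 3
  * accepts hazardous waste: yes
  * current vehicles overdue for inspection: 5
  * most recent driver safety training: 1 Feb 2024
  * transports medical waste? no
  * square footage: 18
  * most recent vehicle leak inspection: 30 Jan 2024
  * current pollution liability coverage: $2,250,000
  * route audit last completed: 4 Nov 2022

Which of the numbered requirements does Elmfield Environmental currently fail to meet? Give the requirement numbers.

2, 3, 5, 6, 7, 8, 9, 10, 11

1. landfill permit verification 84 days ago vs limit 90 → met
2. spill-response drill 130 days ago vs limit 120 → not met
3. condition 'accepts hazardous waste' holds; notices of violation open 3 > 2 → not met
4. condition 'transports medical waste' does not hold → requirement n/a → met
5. driver safety training 48 days ago vs limit 45 → not met
6. vehicle leak inspection 50 days ago vs limit 45 → not met
7. pollution liability coverage $2,250,000 < $2,275,000 → not met
8. weight-scale calibration 65 days ago vs limit 60 → not met
9. condition 'operates a transfer station' holds; vehicles overdue for inspection 5 > 2 → not met
10. certified spill responders 0 < 2 → not met
11. route audit 502 days ago vs limit 365 → not met
Not met: 2, 3, 5, 6, 7, 8, 9, 10, 11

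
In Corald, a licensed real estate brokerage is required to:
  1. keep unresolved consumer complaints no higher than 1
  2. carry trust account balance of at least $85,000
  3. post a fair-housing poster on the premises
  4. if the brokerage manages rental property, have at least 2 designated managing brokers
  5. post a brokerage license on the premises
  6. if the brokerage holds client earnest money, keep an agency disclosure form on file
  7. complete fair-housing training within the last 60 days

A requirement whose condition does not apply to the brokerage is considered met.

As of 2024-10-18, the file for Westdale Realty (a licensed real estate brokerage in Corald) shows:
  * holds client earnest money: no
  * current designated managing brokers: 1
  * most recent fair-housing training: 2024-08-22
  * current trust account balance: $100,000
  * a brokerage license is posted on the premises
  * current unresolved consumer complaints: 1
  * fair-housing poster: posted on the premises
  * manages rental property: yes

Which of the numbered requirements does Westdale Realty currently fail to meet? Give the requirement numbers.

1. unresolved consumer complaints 1 ≤ 1 → met
2. trust account balance $100,000 ≥ $85,000 → met
3. fair-housing poster present → met
4. condition 'manages rental property' holds; designated managing brokers 1 < 2 → not met
5. brokerage license present → met
6. condition 'holds client earnest money' does not hold → requirement n/a → met
7. fair-housing training 57 days ago vs limit 60 → met
Not met: 4

4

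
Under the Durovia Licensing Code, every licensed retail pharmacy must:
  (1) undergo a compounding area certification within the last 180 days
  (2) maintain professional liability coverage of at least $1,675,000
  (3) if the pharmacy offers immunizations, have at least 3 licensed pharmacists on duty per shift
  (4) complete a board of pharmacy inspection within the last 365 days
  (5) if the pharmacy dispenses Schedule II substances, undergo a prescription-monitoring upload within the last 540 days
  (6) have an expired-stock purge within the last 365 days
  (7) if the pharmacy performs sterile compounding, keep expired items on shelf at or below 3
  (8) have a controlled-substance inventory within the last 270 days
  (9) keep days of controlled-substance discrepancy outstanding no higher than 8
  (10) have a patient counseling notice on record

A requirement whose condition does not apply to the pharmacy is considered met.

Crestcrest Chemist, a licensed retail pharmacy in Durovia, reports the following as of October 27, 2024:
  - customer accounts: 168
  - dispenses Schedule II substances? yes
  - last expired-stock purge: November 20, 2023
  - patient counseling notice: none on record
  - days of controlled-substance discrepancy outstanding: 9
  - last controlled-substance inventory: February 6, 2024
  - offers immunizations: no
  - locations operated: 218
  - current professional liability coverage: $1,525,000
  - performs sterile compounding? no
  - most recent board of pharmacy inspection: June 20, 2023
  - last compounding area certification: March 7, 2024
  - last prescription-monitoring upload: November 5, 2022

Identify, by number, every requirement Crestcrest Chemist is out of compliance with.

1, 2, 4, 5, 9, 10

1. compounding area certification 234 days ago vs limit 180 → not met
2. professional liability coverage $1,525,000 < $1,675,000 → not met
3. condition 'offers immunizations' does not hold → requirement n/a → met
4. board of pharmacy inspection 495 days ago vs limit 365 → not met
5. condition 'dispenses Schedule II substances' holds; prescription-monitoring upload 722 days ago vs limit 540 → not met
6. expired-stock purge 342 days ago vs limit 365 → met
7. condition 'performs sterile compounding' does not hold → requirement n/a → met
8. controlled-substance inventory 264 days ago vs limit 270 → met
9. days of controlled-substance discrepancy outstanding 9 > 8 → not met
10. patient counseling notice absent → not met
Not met: 1, 2, 4, 5, 9, 10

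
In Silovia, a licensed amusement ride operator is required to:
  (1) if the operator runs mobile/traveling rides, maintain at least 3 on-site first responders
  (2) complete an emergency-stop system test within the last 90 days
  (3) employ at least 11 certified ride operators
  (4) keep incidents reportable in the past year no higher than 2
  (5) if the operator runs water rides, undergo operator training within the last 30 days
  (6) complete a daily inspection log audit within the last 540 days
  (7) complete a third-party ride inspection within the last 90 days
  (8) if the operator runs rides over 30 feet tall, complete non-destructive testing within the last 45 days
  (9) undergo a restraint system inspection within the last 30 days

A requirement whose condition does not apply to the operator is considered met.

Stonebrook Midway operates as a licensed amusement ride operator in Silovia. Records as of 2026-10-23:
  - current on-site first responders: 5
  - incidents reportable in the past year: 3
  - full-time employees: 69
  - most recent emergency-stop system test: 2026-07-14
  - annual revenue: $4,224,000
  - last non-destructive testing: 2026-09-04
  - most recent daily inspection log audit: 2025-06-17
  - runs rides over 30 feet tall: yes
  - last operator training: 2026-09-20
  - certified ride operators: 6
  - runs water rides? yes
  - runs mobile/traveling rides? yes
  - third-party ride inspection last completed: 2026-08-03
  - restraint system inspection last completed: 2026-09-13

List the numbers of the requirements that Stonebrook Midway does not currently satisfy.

2, 3, 4, 5, 8, 9

1. condition 'runs mobile/traveling rides' holds; on-site first responders 5 ≥ 3 → met
2. emergency-stop system test 101 days ago vs limit 90 → not met
3. certified ride operators 6 < 11 → not met
4. incidents reportable in the past year 3 > 2 → not met
5. condition 'runs water rides' holds; operator training 33 days ago vs limit 30 → not met
6. daily inspection log audit 493 days ago vs limit 540 → met
7. third-party ride inspection 81 days ago vs limit 90 → met
8. condition 'runs rides over 30 feet tall' holds; non-destructive testing 49 days ago vs limit 45 → not met
9. restraint system inspection 40 days ago vs limit 30 → not met
Not met: 2, 3, 4, 5, 8, 9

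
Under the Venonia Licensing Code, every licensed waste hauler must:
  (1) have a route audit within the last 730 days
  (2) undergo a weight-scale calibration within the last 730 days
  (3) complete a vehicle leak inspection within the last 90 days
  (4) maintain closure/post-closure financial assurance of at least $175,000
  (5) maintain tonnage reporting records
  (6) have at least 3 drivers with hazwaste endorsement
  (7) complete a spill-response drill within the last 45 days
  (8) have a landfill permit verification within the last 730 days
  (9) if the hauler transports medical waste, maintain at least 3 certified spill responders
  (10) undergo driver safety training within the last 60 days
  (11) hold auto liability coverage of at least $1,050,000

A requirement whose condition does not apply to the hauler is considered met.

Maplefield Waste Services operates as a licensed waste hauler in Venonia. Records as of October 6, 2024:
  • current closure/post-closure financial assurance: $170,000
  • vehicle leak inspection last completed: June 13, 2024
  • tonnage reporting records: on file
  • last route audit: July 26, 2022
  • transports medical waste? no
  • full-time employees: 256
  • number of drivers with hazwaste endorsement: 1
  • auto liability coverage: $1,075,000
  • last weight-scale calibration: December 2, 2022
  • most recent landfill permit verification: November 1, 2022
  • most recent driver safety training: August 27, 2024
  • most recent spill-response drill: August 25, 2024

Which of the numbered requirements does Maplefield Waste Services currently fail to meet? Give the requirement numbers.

1, 3, 4, 6

1. route audit 803 days ago vs limit 730 → not met
2. weight-scale calibration 674 days ago vs limit 730 → met
3. vehicle leak inspection 115 days ago vs limit 90 → not met
4. closure/post-closure financial assurance $170,000 < $175,000 → not met
5. tonnage reporting records present → met
6. drivers with hazwaste endorsement 1 < 3 → not met
7. spill-response drill 42 days ago vs limit 45 → met
8. landfill permit verification 705 days ago vs limit 730 → met
9. condition 'transports medical waste' does not hold → requirement n/a → met
10. driver safety training 40 days ago vs limit 60 → met
11. auto liability coverage $1,075,000 ≥ $1,050,000 → met
Not met: 1, 3, 4, 6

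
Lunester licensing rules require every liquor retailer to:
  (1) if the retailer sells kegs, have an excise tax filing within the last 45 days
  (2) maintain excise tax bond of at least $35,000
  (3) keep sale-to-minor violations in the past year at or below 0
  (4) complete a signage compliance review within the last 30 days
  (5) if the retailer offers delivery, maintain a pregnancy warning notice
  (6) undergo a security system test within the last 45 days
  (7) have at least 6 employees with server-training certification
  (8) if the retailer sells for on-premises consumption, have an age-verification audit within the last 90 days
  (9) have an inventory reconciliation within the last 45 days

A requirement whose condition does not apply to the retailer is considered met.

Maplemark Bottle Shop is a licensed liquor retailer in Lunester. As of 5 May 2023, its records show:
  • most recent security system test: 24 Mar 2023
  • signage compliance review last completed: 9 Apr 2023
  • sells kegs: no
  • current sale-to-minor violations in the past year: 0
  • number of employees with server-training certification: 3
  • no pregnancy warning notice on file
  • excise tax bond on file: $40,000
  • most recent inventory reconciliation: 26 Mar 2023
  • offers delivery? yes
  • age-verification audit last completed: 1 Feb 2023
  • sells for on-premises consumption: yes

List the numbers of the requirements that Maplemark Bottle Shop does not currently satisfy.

1. condition 'sells kegs' does not hold → requirement n/a → met
2. excise tax bond $40,000 ≥ $35,000 → met
3. sale-to-minor violations in the past year 0 ≤ 0 → met
4. signage compliance review 26 days ago vs limit 30 → met
5. condition 'offers delivery' holds; pregnancy warning notice absent → not met
6. security system test 42 days ago vs limit 45 → met
7. employees with server-training certification 3 < 6 → not met
8. condition 'sells for on-premises consumption' holds; age-verification audit 93 days ago vs limit 90 → not met
9. inventory reconciliation 40 days ago vs limit 45 → met
Not met: 5, 7, 8

5, 7, 8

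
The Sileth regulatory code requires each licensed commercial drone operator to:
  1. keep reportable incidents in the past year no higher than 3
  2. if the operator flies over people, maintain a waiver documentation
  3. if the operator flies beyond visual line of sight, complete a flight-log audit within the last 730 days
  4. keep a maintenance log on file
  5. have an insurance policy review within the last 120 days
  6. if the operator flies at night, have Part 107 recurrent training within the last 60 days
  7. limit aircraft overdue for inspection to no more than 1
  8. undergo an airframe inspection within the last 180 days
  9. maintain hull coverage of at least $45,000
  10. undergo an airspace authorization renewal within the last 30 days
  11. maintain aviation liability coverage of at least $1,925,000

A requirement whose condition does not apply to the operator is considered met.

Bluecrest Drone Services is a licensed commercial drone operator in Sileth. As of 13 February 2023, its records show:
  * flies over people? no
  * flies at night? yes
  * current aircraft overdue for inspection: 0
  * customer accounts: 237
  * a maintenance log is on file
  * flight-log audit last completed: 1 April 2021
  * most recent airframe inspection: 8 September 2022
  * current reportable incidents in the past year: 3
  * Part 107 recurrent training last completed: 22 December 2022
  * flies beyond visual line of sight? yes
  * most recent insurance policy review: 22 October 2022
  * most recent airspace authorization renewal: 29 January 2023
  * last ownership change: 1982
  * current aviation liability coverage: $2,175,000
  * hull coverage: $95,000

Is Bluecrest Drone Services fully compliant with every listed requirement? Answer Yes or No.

1. reportable incidents in the past year 3 ≤ 3 → met
2. condition 'flies over people' does not hold → requirement n/a → met
3. condition 'flies beyond visual line of sight' holds; flight-log audit 683 days ago vs limit 730 → met
4. maintenance log present → met
5. insurance policy review 114 days ago vs limit 120 → met
6. condition 'flies at night' holds; Part 107 recurrent training 53 days ago vs limit 60 → met
7. aircraft overdue for inspection 0 ≤ 1 → met
8. airframe inspection 158 days ago vs limit 180 → met
9. hull coverage $95,000 ≥ $45,000 → met
10. airspace authorization renewal 15 days ago vs limit 30 → met
11. aviation liability coverage $2,175,000 ≥ $1,925,000 → met
All met.

Yes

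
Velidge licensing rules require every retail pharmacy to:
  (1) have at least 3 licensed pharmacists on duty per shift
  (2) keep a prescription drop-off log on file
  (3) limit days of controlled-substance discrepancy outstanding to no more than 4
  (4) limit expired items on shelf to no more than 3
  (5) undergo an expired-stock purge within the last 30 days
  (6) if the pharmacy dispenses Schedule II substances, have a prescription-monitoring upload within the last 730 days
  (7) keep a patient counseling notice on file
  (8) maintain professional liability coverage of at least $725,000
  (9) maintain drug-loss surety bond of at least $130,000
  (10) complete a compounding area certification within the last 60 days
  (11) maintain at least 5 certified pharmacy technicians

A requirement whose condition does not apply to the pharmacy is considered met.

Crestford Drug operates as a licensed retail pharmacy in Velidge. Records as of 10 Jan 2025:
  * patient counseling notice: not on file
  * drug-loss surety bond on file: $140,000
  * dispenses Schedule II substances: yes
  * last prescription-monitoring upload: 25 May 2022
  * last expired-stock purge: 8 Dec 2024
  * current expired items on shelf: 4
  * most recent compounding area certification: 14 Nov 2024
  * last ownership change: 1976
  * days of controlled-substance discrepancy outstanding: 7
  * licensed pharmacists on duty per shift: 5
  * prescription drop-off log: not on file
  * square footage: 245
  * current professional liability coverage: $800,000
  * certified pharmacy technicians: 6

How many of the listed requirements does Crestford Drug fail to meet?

6

1. licensed pharmacists on duty per shift 5 ≥ 3 → met
2. prescription drop-off log absent → not met
3. days of controlled-substance discrepancy outstanding 7 > 4 → not met
4. expired items on shelf 4 > 3 → not met
5. expired-stock purge 33 days ago vs limit 30 → not met
6. condition 'dispenses Schedule II substances' holds; prescription-monitoring upload 961 days ago vs limit 730 → not met
7. patient counseling notice absent → not met
8. professional liability coverage $800,000 ≥ $725,000 → met
9. drug-loss surety bond $140,000 ≥ $130,000 → met
10. compounding area certification 57 days ago vs limit 60 → met
11. certified pharmacy technicians 6 ≥ 5 → met
Not met: 6 of 11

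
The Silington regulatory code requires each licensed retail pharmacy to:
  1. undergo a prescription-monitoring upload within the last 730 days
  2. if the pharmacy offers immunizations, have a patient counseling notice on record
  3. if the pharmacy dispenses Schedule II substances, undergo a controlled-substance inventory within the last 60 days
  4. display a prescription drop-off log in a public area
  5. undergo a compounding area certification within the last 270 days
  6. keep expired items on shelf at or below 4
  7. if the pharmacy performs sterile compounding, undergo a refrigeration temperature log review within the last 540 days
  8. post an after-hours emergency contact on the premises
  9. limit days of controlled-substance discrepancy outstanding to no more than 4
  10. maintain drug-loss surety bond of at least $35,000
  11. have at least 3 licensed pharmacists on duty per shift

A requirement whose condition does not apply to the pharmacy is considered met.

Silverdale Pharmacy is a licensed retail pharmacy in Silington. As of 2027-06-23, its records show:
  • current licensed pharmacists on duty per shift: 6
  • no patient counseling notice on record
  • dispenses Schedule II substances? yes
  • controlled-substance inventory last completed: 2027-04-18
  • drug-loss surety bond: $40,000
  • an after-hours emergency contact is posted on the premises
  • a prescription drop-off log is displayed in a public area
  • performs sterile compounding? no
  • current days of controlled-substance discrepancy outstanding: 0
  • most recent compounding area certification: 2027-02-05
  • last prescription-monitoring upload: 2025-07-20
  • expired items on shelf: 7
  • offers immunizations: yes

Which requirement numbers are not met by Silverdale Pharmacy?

1. prescription-monitoring upload 703 days ago vs limit 730 → met
2. condition 'offers immunizations' holds; patient counseling notice absent → not met
3. condition 'dispenses Schedule II substances' holds; controlled-substance inventory 66 days ago vs limit 60 → not met
4. prescription drop-off log present → met
5. compounding area certification 138 days ago vs limit 270 → met
6. expired items on shelf 7 > 4 → not met
7. condition 'performs sterile compounding' does not hold → requirement n/a → met
8. after-hours emergency contact present → met
9. days of controlled-substance discrepancy outstanding 0 ≤ 4 → met
10. drug-loss surety bond $40,000 ≥ $35,000 → met
11. licensed pharmacists on duty per shift 6 ≥ 3 → met
Not met: 2, 3, 6

2, 3, 6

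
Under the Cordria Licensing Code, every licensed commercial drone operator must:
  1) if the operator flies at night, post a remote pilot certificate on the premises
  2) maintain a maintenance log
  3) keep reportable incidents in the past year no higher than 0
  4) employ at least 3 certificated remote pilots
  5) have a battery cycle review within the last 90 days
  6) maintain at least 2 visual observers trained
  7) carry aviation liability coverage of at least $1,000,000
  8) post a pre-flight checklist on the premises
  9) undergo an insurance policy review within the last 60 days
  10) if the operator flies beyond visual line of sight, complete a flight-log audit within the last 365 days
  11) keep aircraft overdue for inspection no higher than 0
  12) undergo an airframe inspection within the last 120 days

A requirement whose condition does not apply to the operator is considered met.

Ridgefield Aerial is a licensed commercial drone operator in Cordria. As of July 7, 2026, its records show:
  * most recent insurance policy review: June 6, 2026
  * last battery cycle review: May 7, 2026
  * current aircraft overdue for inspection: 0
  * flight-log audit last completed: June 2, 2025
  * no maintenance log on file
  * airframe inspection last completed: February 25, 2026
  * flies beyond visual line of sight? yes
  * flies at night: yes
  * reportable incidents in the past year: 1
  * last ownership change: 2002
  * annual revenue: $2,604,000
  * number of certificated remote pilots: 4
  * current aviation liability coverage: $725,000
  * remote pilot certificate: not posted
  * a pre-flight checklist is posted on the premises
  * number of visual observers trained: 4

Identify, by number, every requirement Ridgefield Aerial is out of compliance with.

1. condition 'flies at night' holds; remote pilot certificate absent → not met
2. maintenance log absent → not met
3. reportable incidents in the past year 1 > 0 → not met
4. certificated remote pilots 4 ≥ 3 → met
5. battery cycle review 61 days ago vs limit 90 → met
6. visual observers trained 4 ≥ 2 → met
7. aviation liability coverage $725,000 < $1,000,000 → not met
8. pre-flight checklist present → met
9. insurance policy review 31 days ago vs limit 60 → met
10. condition 'flies beyond visual line of sight' holds; flight-log audit 400 days ago vs limit 365 → not met
11. aircraft overdue for inspection 0 ≤ 0 → met
12. airframe inspection 132 days ago vs limit 120 → not met
Not met: 1, 2, 3, 7, 10, 12

1, 2, 3, 7, 10, 12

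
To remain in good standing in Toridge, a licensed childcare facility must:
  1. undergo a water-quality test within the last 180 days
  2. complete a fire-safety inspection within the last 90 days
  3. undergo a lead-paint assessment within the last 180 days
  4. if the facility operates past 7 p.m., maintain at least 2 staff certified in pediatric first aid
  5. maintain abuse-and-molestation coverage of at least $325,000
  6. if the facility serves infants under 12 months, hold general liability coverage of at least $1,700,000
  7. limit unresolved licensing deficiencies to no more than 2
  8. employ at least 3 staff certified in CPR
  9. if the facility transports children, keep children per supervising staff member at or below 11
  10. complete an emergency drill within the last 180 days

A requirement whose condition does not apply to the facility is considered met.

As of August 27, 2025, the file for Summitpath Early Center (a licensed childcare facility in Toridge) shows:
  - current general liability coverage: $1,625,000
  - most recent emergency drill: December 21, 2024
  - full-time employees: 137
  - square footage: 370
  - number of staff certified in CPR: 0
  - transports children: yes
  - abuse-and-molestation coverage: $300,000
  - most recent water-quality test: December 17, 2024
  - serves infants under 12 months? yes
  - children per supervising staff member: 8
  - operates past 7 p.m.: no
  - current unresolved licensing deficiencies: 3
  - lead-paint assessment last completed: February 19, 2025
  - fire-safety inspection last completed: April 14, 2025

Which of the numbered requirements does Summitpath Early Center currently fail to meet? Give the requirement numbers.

1. water-quality test 253 days ago vs limit 180 → not met
2. fire-safety inspection 135 days ago vs limit 90 → not met
3. lead-paint assessment 189 days ago vs limit 180 → not met
4. condition 'operates past 7 p.m.' does not hold → requirement n/a → met
5. abuse-and-molestation coverage $300,000 < $325,000 → not met
6. condition 'serves infants under 12 months' holds; general liability coverage $1,625,000 < $1,700,000 → not met
7. unresolved licensing deficiencies 3 > 2 → not met
8. staff certified in CPR 0 < 3 → not met
9. condition 'transports children' holds; children per supervising staff member 8 ≤ 11 → met
10. emergency drill 249 days ago vs limit 180 → not met
Not met: 1, 2, 3, 5, 6, 7, 8, 10

1, 2, 3, 5, 6, 7, 8, 10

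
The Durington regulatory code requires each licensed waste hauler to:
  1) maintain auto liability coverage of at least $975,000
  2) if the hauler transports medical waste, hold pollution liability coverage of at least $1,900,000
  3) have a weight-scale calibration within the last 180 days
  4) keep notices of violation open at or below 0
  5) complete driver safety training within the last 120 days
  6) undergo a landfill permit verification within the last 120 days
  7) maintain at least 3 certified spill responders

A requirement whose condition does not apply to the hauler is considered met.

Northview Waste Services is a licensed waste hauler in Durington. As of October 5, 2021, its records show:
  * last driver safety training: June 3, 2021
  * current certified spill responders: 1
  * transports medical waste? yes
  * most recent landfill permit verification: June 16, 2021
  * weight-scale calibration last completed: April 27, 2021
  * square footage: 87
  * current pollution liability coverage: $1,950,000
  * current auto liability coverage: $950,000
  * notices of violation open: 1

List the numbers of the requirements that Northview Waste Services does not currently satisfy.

1, 4, 5, 7

1. auto liability coverage $950,000 < $975,000 → not met
2. condition 'transports medical waste' holds; pollution liability coverage $1,950,000 ≥ $1,900,000 → met
3. weight-scale calibration 161 days ago vs limit 180 → met
4. notices of violation open 1 > 0 → not met
5. driver safety training 124 days ago vs limit 120 → not met
6. landfill permit verification 111 days ago vs limit 120 → met
7. certified spill responders 1 < 3 → not met
Not met: 1, 4, 5, 7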